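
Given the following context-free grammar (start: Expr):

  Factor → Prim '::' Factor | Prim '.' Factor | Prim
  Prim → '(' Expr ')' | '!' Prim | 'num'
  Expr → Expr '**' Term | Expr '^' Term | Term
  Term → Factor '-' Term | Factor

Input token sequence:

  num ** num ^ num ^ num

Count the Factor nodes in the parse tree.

[Expr [Expr [Expr [Expr [Term [Factor [Prim num]]]] ** [Term [Factor [Prim num]]]] ^ [Term [Factor [Prim num]]]] ^ [Term [Factor [Prim num]]]]

4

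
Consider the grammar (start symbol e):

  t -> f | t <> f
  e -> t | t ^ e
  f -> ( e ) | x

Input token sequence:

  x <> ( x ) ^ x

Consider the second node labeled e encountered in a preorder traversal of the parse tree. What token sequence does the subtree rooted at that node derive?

x

[e [t [t [f x]] <> [f ( [e [t [f x]]] )]] ^ [e [t [f x]]]]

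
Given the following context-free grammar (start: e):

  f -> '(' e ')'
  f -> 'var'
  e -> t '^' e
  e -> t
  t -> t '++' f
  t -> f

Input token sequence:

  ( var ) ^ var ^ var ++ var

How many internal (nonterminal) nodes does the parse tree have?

14

[e [t [f ( [e [t [f var]]] )]] ^ [e [t [f var]] ^ [e [t [t [f var]] ++ [f var]]]]]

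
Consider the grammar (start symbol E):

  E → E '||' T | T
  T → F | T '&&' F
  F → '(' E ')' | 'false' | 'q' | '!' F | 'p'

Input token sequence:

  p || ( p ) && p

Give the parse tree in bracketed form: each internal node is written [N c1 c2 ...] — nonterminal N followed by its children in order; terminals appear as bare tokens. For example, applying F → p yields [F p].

E
E || T
T || T
F || T
p || T
p || T && F
p || F && F
p || ( E ) && F
p || ( T ) && F
p || ( F ) && F
p || ( p ) && F
p || ( p ) && p

[E [E [T [F p]]] || [T [T [F ( [E [T [F p]]] )]] && [F p]]]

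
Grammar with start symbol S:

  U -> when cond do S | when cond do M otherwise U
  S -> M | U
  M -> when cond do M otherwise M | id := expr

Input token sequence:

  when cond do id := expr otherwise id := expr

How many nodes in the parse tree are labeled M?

[S [M when cond do [M id := expr] otherwise [M id := expr]]]

3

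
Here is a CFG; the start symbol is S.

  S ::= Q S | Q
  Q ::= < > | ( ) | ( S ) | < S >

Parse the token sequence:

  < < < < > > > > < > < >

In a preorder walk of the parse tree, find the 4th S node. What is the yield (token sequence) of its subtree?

[S [Q < [S [Q < [S [Q < [S [Q < >]] >]] >]] >] [S [Q < >] [S [Q < >]]]]

< >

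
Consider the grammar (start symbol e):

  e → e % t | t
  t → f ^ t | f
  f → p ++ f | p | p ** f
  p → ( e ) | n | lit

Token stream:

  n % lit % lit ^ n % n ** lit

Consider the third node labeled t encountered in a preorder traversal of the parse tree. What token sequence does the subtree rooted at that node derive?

[e [e [e [e [t [f [p n]]]] % [t [f [p lit]]]] % [t [f [p lit]] ^ [t [f [p n]]]]] % [t [f [p n] ** [f [p lit]]]]]

lit ^ n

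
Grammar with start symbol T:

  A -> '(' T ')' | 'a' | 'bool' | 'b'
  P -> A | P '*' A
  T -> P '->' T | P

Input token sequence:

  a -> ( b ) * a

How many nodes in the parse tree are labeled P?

4

[T [P [A a]] -> [T [P [P [A ( [T [P [A b]]] )]] * [A a]]]]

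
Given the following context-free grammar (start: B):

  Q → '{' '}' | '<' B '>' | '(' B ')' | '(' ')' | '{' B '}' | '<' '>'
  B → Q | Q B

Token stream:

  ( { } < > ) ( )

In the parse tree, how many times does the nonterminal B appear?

4

[B [Q ( [B [Q { }] [B [Q < >]]] )] [B [Q ( )]]]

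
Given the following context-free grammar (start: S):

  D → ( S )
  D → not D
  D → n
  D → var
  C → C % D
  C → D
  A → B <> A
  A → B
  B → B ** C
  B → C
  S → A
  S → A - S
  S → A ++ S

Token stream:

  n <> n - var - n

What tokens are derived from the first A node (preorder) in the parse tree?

n <> n

[S [A [B [C [D n]]] <> [A [B [C [D n]]]]] - [S [A [B [C [D var]]]] - [S [A [B [C [D n]]]]]]]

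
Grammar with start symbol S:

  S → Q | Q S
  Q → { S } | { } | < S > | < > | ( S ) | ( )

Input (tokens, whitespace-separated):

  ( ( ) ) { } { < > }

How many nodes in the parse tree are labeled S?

[S [Q ( [S [Q ( )]] )] [S [Q { }] [S [Q { [S [Q < >]] }]]]]

5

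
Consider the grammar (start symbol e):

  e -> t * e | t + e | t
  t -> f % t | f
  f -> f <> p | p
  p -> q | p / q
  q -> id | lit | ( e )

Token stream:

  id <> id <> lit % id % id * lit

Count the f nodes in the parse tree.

6

[e [t [f [f [f [p [q id]]] <> [p [q id]]] <> [p [q lit]]] % [t [f [p [q id]]] % [t [f [p [q id]]]]]] * [e [t [f [p [q lit]]]]]]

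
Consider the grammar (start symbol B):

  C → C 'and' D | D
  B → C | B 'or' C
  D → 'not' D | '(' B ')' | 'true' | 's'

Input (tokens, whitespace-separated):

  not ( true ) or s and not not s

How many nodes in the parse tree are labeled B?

[B [B [C [D not [D ( [B [C [D true]]] )]]]] or [C [C [D s]] and [D not [D not [D s]]]]]

3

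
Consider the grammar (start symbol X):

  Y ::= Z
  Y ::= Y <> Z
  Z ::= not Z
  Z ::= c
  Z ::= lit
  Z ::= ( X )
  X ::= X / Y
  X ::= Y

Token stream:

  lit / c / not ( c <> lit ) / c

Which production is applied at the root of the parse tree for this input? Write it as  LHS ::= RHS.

X ::= X / Y

[X [X [X [X [Y [Z lit]]] / [Y [Z c]]] / [Y [Z not [Z ( [X [Y [Y [Z c]] <> [Z lit]]] )]]]] / [Y [Z c]]]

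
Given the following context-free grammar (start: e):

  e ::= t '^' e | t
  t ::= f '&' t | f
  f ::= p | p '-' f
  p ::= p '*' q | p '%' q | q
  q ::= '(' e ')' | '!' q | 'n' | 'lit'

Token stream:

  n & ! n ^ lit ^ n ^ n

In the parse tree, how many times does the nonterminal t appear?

5

[e [t [f [p [q n]]] & [t [f [p [q ! [q n]]]]]] ^ [e [t [f [p [q lit]]]] ^ [e [t [f [p [q n]]]] ^ [e [t [f [p [q n]]]]]]]]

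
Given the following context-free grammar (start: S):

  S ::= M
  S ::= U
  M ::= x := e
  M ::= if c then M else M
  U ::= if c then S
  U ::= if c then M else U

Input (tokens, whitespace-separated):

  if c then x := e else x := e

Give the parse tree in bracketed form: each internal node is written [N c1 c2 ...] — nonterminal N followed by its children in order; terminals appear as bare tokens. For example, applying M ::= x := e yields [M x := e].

[S [M if c then [M x := e] else [M x := e]]]

S
M
if c then M else M
if c then x := e else M
if c then x := e else x := e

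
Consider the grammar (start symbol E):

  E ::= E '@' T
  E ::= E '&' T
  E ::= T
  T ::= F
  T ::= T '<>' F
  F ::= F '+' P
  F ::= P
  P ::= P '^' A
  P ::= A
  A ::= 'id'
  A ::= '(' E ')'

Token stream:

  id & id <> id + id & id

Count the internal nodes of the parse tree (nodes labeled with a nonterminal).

22

[E [E [E [T [F [P [A id]]]]] & [T [T [F [P [A id]]]] <> [F [F [P [A id]]] + [P [A id]]]]] & [T [F [P [A id]]]]]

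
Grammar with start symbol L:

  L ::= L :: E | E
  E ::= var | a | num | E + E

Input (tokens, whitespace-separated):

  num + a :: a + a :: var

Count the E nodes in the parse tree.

7

[L [L [L [E [E num] + [E a]]] :: [E [E a] + [E a]]] :: [E var]]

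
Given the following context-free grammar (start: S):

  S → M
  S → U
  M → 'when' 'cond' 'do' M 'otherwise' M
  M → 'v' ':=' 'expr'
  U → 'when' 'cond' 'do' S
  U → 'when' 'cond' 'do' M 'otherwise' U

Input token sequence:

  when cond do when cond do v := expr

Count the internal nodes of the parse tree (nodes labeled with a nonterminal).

6

[S [U when cond do [S [U when cond do [S [M v := expr]]]]]]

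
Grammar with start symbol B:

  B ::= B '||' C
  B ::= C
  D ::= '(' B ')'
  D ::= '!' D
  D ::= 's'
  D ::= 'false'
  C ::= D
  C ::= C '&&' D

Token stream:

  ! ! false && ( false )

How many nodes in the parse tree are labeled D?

[B [C [C [D ! [D ! [D false]]]] && [D ( [B [C [D false]]] )]]]

5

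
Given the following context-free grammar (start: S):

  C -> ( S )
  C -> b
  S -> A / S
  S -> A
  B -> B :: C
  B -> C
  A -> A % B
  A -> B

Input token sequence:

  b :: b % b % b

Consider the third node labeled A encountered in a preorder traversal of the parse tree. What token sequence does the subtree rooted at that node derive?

b :: b

[S [A [A [A [B [B [C b]] :: [C b]]] % [B [C b]]] % [B [C b]]]]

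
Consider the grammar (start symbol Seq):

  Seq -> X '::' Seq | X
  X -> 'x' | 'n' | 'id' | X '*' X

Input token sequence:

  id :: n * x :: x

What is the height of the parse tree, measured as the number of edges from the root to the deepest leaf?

4

[Seq [X id] :: [Seq [X [X n] * [X x]] :: [Seq [X x]]]]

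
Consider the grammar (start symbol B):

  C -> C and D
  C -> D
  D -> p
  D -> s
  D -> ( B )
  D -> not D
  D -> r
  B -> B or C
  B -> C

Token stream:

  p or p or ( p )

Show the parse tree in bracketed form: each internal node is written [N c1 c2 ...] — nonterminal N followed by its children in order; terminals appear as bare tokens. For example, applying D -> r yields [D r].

B
B or C
B or C or C
C or C or C
D or C or C
p or C or C
p or D or C
p or p or C
p or p or D
p or p or ( B )
p or p or ( C )
p or p or ( D )
p or p or ( p )

[B [B [B [C [D p]]] or [C [D p]]] or [C [D ( [B [C [D p]]] )]]]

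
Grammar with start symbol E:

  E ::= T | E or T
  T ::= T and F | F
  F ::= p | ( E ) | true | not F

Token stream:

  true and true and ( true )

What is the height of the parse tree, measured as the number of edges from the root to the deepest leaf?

[E [T [T [T [F true]] and [F true]] and [F ( [E [T [F true]]] )]]]

6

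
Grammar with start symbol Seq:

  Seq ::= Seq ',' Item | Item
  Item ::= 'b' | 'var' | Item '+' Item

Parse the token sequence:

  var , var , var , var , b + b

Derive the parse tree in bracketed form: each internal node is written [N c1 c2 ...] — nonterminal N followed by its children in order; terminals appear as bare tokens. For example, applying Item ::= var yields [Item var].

Seq
Seq , Item
Seq , Item , Item
Seq , Item , Item , Item
Seq , Item , Item , Item , Item
Item , Item , Item , Item , Item
var , Item , Item , Item , Item
var , var , Item , Item , Item
var , var , var , Item , Item
var , var , var , var , Item
var , var , var , var , Item + Item
var , var , var , var , b + Item
var , var , var , var , b + b

[Seq [Seq [Seq [Seq [Seq [Item var]] , [Item var]] , [Item var]] , [Item var]] , [Item [Item b] + [Item b]]]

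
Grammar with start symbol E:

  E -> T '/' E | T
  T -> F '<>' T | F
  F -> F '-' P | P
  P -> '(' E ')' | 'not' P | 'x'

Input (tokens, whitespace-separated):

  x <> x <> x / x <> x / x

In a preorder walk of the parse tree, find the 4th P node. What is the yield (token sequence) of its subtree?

x

[E [T [F [P x]] <> [T [F [P x]] <> [T [F [P x]]]]] / [E [T [F [P x]] <> [T [F [P x]]]] / [E [T [F [P x]]]]]]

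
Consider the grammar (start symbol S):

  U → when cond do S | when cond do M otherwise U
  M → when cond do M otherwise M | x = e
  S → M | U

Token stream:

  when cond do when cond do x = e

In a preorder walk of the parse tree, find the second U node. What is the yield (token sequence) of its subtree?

when cond do x = e

[S [U when cond do [S [U when cond do [S [M x = e]]]]]]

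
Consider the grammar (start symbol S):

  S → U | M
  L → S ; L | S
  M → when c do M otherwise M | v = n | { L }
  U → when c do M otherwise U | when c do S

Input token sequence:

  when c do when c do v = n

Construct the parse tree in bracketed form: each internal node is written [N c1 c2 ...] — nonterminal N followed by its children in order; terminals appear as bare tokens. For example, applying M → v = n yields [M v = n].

S
U
when c do S
when c do U
when c do when c do S
when c do when c do M
when c do when c do v = n

[S [U when c do [S [U when c do [S [M v = n]]]]]]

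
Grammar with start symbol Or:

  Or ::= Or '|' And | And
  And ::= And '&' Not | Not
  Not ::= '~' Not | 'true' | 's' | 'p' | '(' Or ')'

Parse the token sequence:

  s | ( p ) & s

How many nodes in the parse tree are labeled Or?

3

[Or [Or [And [Not s]]] | [And [And [Not ( [Or [And [Not p]]] )]] & [Not s]]]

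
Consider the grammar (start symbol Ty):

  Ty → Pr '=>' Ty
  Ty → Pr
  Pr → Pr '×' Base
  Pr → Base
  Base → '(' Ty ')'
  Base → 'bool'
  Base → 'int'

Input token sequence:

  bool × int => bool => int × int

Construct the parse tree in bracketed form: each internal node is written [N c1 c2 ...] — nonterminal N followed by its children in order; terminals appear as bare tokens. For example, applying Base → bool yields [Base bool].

Ty
Pr => Ty
Pr × Base => Ty
Base × Base => Ty
bool × Base => Ty
bool × int => Ty
bool × int => Pr => Ty
bool × int => Base => Ty
bool × int => bool => Ty
bool × int => bool => Pr
bool × int => bool => Pr × Base
bool × int => bool => Base × Base
bool × int => bool => int × Base
bool × int => bool => int × int

[Ty [Pr [Pr [Base bool]] × [Base int]] => [Ty [Pr [Base bool]] => [Ty [Pr [Pr [Base int]] × [Base int]]]]]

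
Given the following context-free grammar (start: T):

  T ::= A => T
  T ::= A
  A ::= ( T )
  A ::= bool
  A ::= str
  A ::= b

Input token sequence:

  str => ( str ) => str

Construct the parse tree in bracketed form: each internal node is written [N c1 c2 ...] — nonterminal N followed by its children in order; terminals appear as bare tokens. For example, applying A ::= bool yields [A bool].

T
A => T
str => T
str => A => T
str => ( T ) => T
str => ( A ) => T
str => ( str ) => T
str => ( str ) => A
str => ( str ) => str

[T [A str] => [T [A ( [T [A str]] )] => [T [A str]]]]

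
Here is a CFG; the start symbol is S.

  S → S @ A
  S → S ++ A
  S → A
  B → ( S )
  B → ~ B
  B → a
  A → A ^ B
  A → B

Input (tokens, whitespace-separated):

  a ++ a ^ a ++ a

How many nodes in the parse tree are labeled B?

4

[S [S [S [A [B a]]] ++ [A [A [B a]] ^ [B a]]] ++ [A [B a]]]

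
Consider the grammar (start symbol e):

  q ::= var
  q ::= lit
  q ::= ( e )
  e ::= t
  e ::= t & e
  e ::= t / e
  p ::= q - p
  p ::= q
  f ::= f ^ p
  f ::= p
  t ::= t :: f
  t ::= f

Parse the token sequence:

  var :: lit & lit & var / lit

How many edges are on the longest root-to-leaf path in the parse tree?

8

[e [t [t [f [p [q var]]]] :: [f [p [q lit]]]] & [e [t [f [p [q lit]]]] & [e [t [f [p [q var]]]] / [e [t [f [p [q lit]]]]]]]]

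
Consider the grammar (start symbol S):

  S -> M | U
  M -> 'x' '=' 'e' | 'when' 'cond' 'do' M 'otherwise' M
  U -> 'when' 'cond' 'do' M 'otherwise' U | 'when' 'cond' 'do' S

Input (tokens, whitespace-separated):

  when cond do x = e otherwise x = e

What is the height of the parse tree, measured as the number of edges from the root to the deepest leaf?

[S [M when cond do [M x = e] otherwise [M x = e]]]

3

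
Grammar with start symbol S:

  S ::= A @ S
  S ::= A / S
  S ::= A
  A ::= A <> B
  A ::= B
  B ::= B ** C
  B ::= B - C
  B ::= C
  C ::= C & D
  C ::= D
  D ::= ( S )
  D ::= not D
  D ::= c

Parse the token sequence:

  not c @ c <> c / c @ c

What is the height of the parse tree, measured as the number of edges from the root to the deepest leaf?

8

[S [A [B [C [D not [D c]]]]] @ [S [A [A [B [C [D c]]]] <> [B [C [D c]]]] / [S [A [B [C [D c]]]] @ [S [A [B [C [D c]]]]]]]]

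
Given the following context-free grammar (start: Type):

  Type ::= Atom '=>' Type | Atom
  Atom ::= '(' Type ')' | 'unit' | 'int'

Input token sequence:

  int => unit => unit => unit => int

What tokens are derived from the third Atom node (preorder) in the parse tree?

[Type [Atom int] => [Type [Atom unit] => [Type [Atom unit] => [Type [Atom unit] => [Type [Atom int]]]]]]

unit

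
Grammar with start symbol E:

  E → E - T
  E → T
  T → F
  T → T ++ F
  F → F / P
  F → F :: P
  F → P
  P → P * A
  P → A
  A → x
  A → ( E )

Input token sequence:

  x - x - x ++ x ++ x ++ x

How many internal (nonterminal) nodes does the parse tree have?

27

[E [E [E [T [F [P [A x]]]]] - [T [F [P [A x]]]]] - [T [T [T [T [F [P [A x]]]] ++ [F [P [A x]]]] ++ [F [P [A x]]]] ++ [F [P [A x]]]]]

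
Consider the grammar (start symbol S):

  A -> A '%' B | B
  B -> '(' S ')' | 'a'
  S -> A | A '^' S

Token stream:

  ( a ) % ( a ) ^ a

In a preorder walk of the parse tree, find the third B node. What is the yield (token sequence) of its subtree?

( a )

[S [A [A [B ( [S [A [B a]]] )]] % [B ( [S [A [B a]]] )]] ^ [S [A [B a]]]]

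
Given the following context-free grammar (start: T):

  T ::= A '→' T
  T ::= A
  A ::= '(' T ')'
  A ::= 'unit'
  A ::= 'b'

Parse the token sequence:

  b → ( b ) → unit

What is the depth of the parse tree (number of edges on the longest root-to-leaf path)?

5

[T [A b] → [T [A ( [T [A b]] )] → [T [A unit]]]]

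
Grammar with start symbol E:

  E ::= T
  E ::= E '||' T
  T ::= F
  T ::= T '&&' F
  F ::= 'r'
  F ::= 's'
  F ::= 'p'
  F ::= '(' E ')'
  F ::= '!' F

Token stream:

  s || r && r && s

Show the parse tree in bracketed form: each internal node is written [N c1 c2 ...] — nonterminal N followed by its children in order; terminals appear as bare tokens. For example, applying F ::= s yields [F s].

[E [E [T [F s]]] || [T [T [T [F r]] && [F r]] && [F s]]]

E
E || T
T || T
F || T
s || T
s || T && F
s || T && F && F
s || F && F && F
s || r && F && F
s || r && r && F
s || r && r && s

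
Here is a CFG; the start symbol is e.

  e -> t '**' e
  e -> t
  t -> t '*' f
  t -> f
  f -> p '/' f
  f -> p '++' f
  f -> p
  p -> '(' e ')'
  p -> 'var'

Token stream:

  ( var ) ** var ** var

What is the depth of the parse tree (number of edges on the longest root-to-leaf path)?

8

[e [t [f [p ( [e [t [f [p var]]]] )]]] ** [e [t [f [p var]]] ** [e [t [f [p var]]]]]]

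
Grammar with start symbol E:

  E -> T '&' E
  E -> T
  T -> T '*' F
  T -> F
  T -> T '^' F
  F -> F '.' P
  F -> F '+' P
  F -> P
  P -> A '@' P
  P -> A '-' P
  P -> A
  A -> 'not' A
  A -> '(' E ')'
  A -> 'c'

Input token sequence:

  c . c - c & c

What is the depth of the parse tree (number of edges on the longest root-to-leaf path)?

6

[E [T [F [F [P [A c]]] . [P [A c] - [P [A c]]]]] & [E [T [F [P [A c]]]]]]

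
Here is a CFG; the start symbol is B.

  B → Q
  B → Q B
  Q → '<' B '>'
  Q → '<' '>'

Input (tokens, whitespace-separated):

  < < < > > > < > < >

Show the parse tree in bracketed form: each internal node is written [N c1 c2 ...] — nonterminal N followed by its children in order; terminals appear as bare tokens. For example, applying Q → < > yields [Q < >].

B
Q B
< B > B
< Q > B
< < B > > B
< < Q > > B
< < < > > > B
< < < > > > Q B
< < < > > > < > B
< < < > > > < > Q
< < < > > > < > < >

[B [Q < [B [Q < [B [Q < >]] >]] >] [B [Q < >] [B [Q < >]]]]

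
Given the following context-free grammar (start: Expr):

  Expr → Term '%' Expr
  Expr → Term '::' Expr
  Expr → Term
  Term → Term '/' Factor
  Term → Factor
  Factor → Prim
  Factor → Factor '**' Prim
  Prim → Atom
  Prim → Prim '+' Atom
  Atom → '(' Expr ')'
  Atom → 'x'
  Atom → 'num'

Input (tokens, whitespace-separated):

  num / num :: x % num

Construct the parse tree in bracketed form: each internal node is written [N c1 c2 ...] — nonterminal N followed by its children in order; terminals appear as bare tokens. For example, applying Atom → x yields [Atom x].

Expr
Term :: Expr
Term / Factor :: Expr
Factor / Factor :: Expr
Prim / Factor :: Expr
Atom / Factor :: Expr
num / Factor :: Expr
num / Prim :: Expr
num / Atom :: Expr
num / num :: Expr
num / num :: Term % Expr
num / num :: Factor % Expr
num / num :: Prim % Expr
num / num :: Atom % Expr
num / num :: x % Expr
num / num :: x % Term
num / num :: x % Factor
num / num :: x % Prim
num / num :: x % Atom
num / num :: x % num

[Expr [Term [Term [Factor [Prim [Atom num]]]] / [Factor [Prim [Atom num]]]] :: [Expr [Term [Factor [Prim [Atom x]]]] % [Expr [Term [Factor [Prim [Atom num]]]]]]]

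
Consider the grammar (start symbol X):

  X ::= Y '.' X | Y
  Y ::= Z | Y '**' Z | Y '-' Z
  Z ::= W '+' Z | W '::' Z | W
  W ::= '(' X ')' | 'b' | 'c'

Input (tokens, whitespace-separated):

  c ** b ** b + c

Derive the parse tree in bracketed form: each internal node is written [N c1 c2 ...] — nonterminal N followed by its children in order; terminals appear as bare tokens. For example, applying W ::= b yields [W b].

[X [Y [Y [Y [Z [W c]]] ** [Z [W b]]] ** [Z [W b] + [Z [W c]]]]]

X
Y
Y ** Z
Y ** Z ** Z
Z ** Z ** Z
W ** Z ** Z
c ** Z ** Z
c ** W ** Z
c ** b ** Z
c ** b ** W + Z
c ** b ** b + Z
c ** b ** b + W
c ** b ** b + c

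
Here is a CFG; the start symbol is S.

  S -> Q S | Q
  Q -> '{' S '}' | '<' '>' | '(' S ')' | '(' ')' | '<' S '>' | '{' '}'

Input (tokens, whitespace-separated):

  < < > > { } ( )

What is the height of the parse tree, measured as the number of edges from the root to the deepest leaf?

4

[S [Q < [S [Q < >]] >] [S [Q { }] [S [Q ( )]]]]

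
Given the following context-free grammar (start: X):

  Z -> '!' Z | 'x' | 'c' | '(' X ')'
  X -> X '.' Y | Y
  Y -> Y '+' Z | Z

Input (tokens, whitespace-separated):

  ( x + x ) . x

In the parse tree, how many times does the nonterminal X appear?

[X [X [Y [Z ( [X [Y [Y [Z x]] + [Z x]]] )]]] . [Y [Z x]]]

3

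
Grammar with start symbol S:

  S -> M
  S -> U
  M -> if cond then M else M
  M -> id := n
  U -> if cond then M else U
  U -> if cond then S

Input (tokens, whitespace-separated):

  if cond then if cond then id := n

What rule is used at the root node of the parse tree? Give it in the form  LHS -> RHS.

[S [U if cond then [S [U if cond then [S [M id := n]]]]]]

S -> U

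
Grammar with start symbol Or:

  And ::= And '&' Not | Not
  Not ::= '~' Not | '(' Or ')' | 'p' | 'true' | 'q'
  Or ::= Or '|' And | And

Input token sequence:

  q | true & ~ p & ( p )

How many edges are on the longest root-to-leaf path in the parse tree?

6

[Or [Or [And [Not q]]] | [And [And [And [Not true]] & [Not ~ [Not p]]] & [Not ( [Or [And [Not p]]] )]]]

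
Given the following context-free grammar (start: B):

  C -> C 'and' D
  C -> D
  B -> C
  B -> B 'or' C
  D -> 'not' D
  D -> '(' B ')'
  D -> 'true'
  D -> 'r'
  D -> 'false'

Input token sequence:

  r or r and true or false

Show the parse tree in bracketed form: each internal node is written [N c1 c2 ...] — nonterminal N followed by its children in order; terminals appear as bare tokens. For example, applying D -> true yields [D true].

[B [B [B [C [D r]]] or [C [C [D r]] and [D true]]] or [C [D false]]]

B
B or C
B or C or C
C or C or C
D or C or C
r or C or C
r or C and D or C
r or D and D or C
r or r and D or C
r or r and true or C
r or r and true or D
r or r and true or false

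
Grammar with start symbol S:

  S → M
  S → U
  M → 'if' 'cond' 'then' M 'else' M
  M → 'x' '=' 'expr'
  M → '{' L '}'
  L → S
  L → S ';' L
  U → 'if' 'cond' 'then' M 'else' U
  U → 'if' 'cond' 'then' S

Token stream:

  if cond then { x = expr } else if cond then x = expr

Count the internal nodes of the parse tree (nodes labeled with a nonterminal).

[S [U if cond then [M { [L [S [M x = expr]]] }] else [U if cond then [S [M x = expr]]]]]

9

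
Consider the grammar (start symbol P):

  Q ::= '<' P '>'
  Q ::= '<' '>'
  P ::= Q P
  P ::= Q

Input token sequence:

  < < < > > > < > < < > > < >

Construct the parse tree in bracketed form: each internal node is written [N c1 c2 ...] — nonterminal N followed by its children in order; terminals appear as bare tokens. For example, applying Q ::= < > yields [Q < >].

P
Q P
< P > P
< Q > P
< < P > > P
< < Q > > P
< < < > > > P
< < < > > > Q P
< < < > > > < > P
< < < > > > < > Q P
< < < > > > < > < P > P
< < < > > > < > < Q > P
< < < > > > < > < < > > P
< < < > > > < > < < > > Q
< < < > > > < > < < > > < >

[P [Q < [P [Q < [P [Q < >]] >]] >] [P [Q < >] [P [Q < [P [Q < >]] >] [P [Q < >]]]]]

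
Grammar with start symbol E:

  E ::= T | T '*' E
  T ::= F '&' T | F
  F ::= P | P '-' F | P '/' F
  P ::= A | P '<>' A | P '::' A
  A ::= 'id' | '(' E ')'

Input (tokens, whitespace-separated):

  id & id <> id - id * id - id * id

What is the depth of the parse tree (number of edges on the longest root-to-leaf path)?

[E [T [F [P [A id]]] & [T [F [P [P [A id]] <> [A id]] - [F [P [A id]]]]]] * [E [T [F [P [A id]] - [F [P [A id]]]]] * [E [T [F [P [A id]]]]]]]

7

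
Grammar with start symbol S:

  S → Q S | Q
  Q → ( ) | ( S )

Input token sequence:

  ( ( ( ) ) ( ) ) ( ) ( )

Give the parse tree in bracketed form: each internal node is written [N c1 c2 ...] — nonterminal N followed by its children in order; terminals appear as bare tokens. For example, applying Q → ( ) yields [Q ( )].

S
Q S
( S ) S
( Q S ) S
( ( S ) S ) S
( ( Q ) S ) S
( ( ( ) ) S ) S
( ( ( ) ) Q ) S
( ( ( ) ) ( ) ) S
( ( ( ) ) ( ) ) Q S
( ( ( ) ) ( ) ) ( ) S
( ( ( ) ) ( ) ) ( ) Q
( ( ( ) ) ( ) ) ( ) ( )

[S [Q ( [S [Q ( [S [Q ( )]] )] [S [Q ( )]]] )] [S [Q ( )] [S [Q ( )]]]]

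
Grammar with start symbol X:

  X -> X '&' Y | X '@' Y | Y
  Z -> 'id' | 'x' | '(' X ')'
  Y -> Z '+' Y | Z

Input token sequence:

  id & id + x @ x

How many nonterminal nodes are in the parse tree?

[X [X [X [Y [Z id]]] & [Y [Z id] + [Y [Z x]]]] @ [Y [Z x]]]

11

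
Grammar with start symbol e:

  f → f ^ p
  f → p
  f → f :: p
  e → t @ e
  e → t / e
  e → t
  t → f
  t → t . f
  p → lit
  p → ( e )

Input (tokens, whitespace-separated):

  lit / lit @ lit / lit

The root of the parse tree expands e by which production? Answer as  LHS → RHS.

[e [t [f [p lit]]] / [e [t [f [p lit]]] @ [e [t [f [p lit]]] / [e [t [f [p lit]]]]]]]

e → t / e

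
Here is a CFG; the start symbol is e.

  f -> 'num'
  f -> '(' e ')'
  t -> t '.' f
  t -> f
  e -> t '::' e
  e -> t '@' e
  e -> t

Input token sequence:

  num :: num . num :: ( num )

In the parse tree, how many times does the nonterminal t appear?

[e [t [f num]] :: [e [t [t [f num]] . [f num]] :: [e [t [f ( [e [t [f num]]] )]]]]]

5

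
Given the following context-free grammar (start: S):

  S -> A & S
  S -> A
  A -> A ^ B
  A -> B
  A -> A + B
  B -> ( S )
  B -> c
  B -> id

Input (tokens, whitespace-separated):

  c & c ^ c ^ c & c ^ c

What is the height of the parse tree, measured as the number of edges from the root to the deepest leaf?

6

[S [A [B c]] & [S [A [A [A [B c]] ^ [B c]] ^ [B c]] & [S [A [A [B c]] ^ [B c]]]]]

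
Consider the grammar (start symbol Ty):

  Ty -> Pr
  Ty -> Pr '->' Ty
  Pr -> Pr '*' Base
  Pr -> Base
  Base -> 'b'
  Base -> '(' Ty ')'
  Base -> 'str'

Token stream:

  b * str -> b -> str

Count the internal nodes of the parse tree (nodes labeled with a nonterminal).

[Ty [Pr [Pr [Base b]] * [Base str]] -> [Ty [Pr [Base b]] -> [Ty [Pr [Base str]]]]]

11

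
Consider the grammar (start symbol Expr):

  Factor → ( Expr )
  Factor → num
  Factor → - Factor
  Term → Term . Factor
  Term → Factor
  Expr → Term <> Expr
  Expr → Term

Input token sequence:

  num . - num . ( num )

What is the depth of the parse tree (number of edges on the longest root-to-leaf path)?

[Expr [Term [Term [Term [Factor num]] . [Factor - [Factor num]]] . [Factor ( [Expr [Term [Factor num]]] )]]]

6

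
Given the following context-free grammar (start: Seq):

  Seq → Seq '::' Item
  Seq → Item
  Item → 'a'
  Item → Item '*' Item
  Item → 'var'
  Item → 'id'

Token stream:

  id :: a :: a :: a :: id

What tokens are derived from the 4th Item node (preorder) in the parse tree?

[Seq [Seq [Seq [Seq [Seq [Item id]] :: [Item a]] :: [Item a]] :: [Item a]] :: [Item id]]

a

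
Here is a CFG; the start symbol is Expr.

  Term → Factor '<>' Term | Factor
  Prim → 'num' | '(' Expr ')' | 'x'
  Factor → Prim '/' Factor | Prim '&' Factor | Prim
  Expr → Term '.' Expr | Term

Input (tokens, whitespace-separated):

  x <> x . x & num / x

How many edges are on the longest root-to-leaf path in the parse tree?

7

[Expr [Term [Factor [Prim x]] <> [Term [Factor [Prim x]]]] . [Expr [Term [Factor [Prim x] & [Factor [Prim num] / [Factor [Prim x]]]]]]]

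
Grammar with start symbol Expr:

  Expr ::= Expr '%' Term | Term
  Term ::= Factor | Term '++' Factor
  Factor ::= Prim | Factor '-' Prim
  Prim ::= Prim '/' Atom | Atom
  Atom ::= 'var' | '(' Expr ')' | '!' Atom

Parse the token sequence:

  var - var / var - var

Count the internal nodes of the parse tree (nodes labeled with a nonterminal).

[Expr [Term [Factor [Factor [Factor [Prim [Atom var]]] - [Prim [Prim [Atom var]] / [Atom var]]] - [Prim [Atom var]]]]]

13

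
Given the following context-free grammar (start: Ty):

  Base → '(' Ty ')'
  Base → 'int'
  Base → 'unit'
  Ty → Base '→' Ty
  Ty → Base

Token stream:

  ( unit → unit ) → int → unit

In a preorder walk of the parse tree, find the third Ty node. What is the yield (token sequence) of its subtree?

[Ty [Base ( [Ty [Base unit] → [Ty [Base unit]]] )] → [Ty [Base int] → [Ty [Base unit]]]]

unit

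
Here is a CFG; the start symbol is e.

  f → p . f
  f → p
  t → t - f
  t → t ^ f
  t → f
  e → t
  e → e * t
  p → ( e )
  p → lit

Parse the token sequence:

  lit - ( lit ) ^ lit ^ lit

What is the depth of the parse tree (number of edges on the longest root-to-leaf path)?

10

[e [t [t [t [t [f [p lit]]] - [f [p ( [e [t [f [p lit]]]] )]]] ^ [f [p lit]]] ^ [f [p lit]]]]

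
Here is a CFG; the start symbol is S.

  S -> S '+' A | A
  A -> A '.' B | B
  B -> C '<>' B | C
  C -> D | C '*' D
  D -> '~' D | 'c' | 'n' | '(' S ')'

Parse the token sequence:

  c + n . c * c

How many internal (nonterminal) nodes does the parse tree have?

16

[S [S [A [B [C [D c]]]]] + [A [A [B [C [D n]]]] . [B [C [C [D c]] * [D c]]]]]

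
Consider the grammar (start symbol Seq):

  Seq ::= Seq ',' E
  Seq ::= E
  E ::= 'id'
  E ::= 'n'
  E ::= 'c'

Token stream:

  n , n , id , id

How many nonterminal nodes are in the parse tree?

8

[Seq [Seq [Seq [Seq [E n]] , [E n]] , [E id]] , [E id]]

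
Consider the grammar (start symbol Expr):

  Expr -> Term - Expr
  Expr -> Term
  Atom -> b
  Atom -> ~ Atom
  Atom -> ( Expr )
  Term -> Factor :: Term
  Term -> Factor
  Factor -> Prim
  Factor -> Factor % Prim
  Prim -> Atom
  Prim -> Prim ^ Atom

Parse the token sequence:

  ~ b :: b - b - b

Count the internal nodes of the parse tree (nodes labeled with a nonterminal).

20

[Expr [Term [Factor [Prim [Atom ~ [Atom b]]]] :: [Term [Factor [Prim [Atom b]]]]] - [Expr [Term [Factor [Prim [Atom b]]]] - [Expr [Term [Factor [Prim [Atom b]]]]]]]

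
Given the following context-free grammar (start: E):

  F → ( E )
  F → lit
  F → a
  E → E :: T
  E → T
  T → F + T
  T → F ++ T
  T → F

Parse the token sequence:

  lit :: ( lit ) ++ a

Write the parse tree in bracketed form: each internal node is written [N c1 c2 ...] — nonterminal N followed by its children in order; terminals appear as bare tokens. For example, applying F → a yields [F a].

E
E :: T
T :: T
F :: T
lit :: T
lit :: F ++ T
lit :: ( E ) ++ T
lit :: ( T ) ++ T
lit :: ( F ) ++ T
lit :: ( lit ) ++ T
lit :: ( lit ) ++ F
lit :: ( lit ) ++ a

[E [E [T [F lit]]] :: [T [F ( [E [T [F lit]]] )] ++ [T [F a]]]]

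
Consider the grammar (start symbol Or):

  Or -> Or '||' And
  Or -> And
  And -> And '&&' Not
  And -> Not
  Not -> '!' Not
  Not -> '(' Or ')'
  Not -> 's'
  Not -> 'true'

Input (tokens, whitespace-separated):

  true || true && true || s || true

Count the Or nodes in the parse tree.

4

[Or [Or [Or [Or [And [Not true]]] || [And [And [Not true]] && [Not true]]] || [And [Not s]]] || [And [Not true]]]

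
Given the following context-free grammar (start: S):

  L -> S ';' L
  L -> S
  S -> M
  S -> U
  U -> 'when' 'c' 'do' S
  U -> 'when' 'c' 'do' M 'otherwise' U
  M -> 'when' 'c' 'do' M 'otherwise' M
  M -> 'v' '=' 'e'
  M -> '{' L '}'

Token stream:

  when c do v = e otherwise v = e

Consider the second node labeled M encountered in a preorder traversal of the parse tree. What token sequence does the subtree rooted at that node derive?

[S [M when c do [M v = e] otherwise [M v = e]]]

v = e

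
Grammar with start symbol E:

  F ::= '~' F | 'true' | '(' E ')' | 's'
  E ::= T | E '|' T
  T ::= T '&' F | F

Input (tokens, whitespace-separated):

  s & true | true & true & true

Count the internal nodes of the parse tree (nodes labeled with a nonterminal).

[E [E [T [T [F s]] & [F true]]] | [T [T [T [F true]] & [F true]] & [F true]]]

12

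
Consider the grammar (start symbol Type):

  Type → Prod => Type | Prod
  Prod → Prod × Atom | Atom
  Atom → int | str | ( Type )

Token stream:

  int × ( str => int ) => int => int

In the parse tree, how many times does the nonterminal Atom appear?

6

[Type [Prod [Prod [Atom int]] × [Atom ( [Type [Prod [Atom str]] => [Type [Prod [Atom int]]]] )]] => [Type [Prod [Atom int]] => [Type [Prod [Atom int]]]]]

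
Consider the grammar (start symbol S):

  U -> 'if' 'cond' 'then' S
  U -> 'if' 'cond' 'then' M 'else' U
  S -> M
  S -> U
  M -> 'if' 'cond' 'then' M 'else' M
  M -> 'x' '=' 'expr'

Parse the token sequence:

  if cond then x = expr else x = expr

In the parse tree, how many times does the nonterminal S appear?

1

[S [M if cond then [M x = expr] else [M x = expr]]]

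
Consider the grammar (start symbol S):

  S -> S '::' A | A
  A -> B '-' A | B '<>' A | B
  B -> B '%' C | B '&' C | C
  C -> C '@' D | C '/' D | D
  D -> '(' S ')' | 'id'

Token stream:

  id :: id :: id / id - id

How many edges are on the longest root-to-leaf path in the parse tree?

[S [S [S [A [B [C [D id]]]]] :: [A [B [C [D id]]]]] :: [A [B [C [C [D id]] / [D id]]] - [A [B [C [D id]]]]]]

7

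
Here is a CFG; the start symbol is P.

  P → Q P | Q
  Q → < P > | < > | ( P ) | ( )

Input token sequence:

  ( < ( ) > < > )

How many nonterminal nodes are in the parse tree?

[P [Q ( [P [Q < [P [Q ( )]] >] [P [Q < >]]] )]]

8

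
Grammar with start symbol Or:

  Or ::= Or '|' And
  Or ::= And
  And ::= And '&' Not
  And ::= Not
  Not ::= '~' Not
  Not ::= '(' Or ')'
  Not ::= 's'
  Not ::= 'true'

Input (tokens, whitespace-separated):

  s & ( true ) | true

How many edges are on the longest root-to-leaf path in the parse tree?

[Or [Or [And [And [Not s]] & [Not ( [Or [And [Not true]]] )]]] | [And [Not true]]]

7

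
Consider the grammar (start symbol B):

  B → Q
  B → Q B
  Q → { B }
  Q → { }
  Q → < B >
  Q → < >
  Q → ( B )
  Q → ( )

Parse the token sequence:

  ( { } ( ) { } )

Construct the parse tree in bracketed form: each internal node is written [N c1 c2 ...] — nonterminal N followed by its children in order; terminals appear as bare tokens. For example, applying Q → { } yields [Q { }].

B
Q
( B )
( Q B )
( { } B )
( { } Q B )
( { } ( ) B )
( { } ( ) Q )
( { } ( ) { } )

[B [Q ( [B [Q { }] [B [Q ( )] [B [Q { }]]]] )]]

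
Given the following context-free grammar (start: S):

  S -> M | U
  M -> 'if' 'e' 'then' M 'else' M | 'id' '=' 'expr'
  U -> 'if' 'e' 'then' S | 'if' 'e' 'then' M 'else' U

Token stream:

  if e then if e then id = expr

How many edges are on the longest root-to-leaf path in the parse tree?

[S [U if e then [S [U if e then [S [M id = expr]]]]]]

6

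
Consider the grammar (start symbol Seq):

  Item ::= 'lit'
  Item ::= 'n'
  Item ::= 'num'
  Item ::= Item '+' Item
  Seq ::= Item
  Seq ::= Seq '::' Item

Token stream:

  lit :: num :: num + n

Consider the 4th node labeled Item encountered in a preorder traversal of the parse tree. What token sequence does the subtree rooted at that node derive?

[Seq [Seq [Seq [Item lit]] :: [Item num]] :: [Item [Item num] + [Item n]]]

num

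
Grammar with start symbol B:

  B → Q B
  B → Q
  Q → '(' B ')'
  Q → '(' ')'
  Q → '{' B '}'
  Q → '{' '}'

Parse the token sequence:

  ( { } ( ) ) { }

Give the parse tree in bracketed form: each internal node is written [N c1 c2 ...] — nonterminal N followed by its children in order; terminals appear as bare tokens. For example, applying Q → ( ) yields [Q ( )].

[B [Q ( [B [Q { }] [B [Q ( )]]] )] [B [Q { }]]]

B
Q B
( B ) B
( Q B ) B
( { } B ) B
( { } Q ) B
( { } ( ) ) B
( { } ( ) ) Q
( { } ( ) ) { }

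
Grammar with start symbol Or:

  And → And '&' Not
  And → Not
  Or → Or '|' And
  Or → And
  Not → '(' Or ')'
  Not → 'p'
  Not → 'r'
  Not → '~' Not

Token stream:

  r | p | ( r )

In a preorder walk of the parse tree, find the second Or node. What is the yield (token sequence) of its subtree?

[Or [Or [Or [And [Not r]]] | [And [Not p]]] | [And [Not ( [Or [And [Not r]]] )]]]

r | p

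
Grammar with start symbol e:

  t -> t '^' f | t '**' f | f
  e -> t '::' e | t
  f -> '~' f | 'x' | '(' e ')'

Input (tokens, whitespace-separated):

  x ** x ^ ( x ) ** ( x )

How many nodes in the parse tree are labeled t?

[e [t [t [t [t [f x]] ** [f x]] ^ [f ( [e [t [f x]]] )]] ** [f ( [e [t [f x]]] )]]]

6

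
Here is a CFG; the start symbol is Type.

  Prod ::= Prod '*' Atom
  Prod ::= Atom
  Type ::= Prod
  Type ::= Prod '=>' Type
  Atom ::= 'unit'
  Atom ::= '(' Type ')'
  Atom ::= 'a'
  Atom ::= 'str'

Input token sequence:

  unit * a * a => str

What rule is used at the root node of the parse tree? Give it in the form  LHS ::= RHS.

Type ::= Prod '=>' Type

[Type [Prod [Prod [Prod [Atom unit]] * [Atom a]] * [Atom a]] => [Type [Prod [Atom str]]]]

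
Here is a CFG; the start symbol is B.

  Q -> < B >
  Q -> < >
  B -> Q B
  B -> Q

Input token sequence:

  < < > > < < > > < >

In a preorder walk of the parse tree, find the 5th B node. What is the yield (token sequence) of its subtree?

< >

[B [Q < [B [Q < >]] >] [B [Q < [B [Q < >]] >] [B [Q < >]]]]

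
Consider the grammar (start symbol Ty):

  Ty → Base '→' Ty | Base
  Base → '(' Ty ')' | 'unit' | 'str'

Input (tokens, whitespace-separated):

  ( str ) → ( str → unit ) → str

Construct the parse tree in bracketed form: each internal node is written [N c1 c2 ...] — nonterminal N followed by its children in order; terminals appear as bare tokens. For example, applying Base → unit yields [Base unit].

Ty
Base → Ty
( Ty ) → Ty
( Base ) → Ty
( str ) → Ty
( str ) → Base → Ty
( str ) → ( Ty ) → Ty
( str ) → ( Base → Ty ) → Ty
( str ) → ( str → Ty ) → Ty
( str ) → ( str → Base ) → Ty
( str ) → ( str → unit ) → Ty
( str ) → ( str → unit ) → Base
( str ) → ( str → unit ) → str

[Ty [Base ( [Ty [Base str]] )] → [Ty [Base ( [Ty [Base str] → [Ty [Base unit]]] )] → [Ty [Base str]]]]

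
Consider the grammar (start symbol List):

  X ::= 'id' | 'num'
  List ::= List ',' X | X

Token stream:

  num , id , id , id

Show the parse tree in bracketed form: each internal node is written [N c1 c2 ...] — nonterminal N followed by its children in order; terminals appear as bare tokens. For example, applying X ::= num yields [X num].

List
List , X
List , X , X
List , X , X , X
X , X , X , X
num , X , X , X
num , id , X , X
num , id , id , X
num , id , id , id

[List [List [List [List [X num]] , [X id]] , [X id]] , [X id]]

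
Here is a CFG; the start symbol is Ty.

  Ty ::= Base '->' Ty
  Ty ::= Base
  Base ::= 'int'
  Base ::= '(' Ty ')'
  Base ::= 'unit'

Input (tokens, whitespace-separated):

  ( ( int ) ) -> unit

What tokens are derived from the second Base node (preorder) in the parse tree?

( int )

[Ty [Base ( [Ty [Base ( [Ty [Base int]] )]] )] -> [Ty [Base unit]]]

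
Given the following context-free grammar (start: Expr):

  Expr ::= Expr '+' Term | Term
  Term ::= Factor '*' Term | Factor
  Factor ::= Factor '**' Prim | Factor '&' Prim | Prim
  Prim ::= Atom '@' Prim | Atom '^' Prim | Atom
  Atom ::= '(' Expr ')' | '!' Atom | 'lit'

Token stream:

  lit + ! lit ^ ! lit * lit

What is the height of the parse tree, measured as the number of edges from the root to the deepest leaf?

[Expr [Expr [Term [Factor [Prim [Atom lit]]]]] + [Term [Factor [Prim [Atom ! [Atom lit]] ^ [Prim [Atom ! [Atom lit]]]]] * [Term [Factor [Prim [Atom lit]]]]]]

7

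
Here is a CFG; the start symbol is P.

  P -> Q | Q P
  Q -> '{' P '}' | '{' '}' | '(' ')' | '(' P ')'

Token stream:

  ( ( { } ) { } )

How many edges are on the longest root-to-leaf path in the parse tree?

6

[P [Q ( [P [Q ( [P [Q { }]] )] [P [Q { }]]] )]]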